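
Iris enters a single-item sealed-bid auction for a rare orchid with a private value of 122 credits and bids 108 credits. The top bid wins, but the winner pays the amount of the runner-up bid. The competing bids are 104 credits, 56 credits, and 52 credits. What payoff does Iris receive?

Iris's payoff: 18 credits.

Highest competing bid: 104 credits.
Iris's bid 108 credits is the highest overall, so Iris wins and pays the second-highest bid, 104 credits.
Payoff = value − price = 122 credits − 104 credits = 18 credits.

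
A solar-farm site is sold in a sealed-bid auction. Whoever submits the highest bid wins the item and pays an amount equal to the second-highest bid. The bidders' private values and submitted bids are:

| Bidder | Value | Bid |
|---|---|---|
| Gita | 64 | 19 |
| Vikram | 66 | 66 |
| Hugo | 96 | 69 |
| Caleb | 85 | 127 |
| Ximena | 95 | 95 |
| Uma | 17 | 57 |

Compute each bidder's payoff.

Payoffs: Gita 0, Vikram 0, Hugo 0, Caleb -10, Ximena 0, Uma 0.

Bids in descending order: Caleb 127 > Ximena 95 > Hugo 69 > Vikram 66 > Uma 57 > Gita 19.
Caleb has the top bid and wins; the price is the second-highest bid, 95.
Caleb's payoff = 85 − 95 = -10. All other bidders lose, so their payoff is 0.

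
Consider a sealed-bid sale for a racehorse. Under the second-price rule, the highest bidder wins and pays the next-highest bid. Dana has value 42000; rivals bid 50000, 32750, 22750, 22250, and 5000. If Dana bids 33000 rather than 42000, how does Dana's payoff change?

Payoff change: 0.

The highest competing bid is 50000.
Bidding truthfully at 42000: the top bid is 50000 (a rival), so Dana loses. Payoff = 0.
Bidding 33000: the top bid is 50000 (a rival), so Dana loses. Payoff = 0.
Change = 0 − 0 = 0.
The bid only affects whether you win, not the price — here both bids land on the same side of the top rival bid, so the deviation is payoff-neutral.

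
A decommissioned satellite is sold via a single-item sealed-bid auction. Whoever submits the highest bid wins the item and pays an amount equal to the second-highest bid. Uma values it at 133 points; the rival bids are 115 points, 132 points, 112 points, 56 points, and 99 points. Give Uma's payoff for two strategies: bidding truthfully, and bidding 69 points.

The highest competing bid is 132 points.
Bidding truthfully at 133 points: Uma has the top bid, wins, and pays the second-highest bid 132 points. Payoff = 133 points − 132 points = 1 points.
Bidding 69 points: the top bid is 132 points (a rival), so Uma loses. Payoff = 0 points.
This is the dominant-strategy logic: truthful bidding weakly beats any alternative.

Truthful: 1 points; alternative: 0 points.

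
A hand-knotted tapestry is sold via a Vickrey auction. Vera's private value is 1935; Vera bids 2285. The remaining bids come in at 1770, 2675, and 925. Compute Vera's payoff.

Highest competing bid: 2675.
Vera's bid 2285 is not the highest, so Vera loses, pays nothing, and earns zero payoff.

0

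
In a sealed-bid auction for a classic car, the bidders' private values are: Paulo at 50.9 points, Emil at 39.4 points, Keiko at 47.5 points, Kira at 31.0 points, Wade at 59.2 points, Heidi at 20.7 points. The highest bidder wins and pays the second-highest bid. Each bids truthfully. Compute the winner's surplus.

8.3 points

Sorted high to low: Wade 59.2 points > Paulo 50.9 points > Keiko 47.5 points > Emil 39.4 points > Kira 31.0 points > Heidi 20.7 points.
Wade wins with the top bid and pays the second-highest, 50.9 points.
Surplus = 59.2 points − 50.9 points = 8.3 points.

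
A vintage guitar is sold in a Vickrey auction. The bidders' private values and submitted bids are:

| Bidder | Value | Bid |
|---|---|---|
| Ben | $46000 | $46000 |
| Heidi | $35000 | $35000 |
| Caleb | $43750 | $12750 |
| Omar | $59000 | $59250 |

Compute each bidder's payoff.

Sorted high to low: Omar $59250 > Ben $46000 > Heidi $35000 > Caleb $12750.
Omar has the top bid and wins; the price is the second-highest bid, $46000.
Omar's payoff = $59000 − $46000 = $13000. All other bidders lose, so their payoff is 0.

Payoffs: Ben $0, Heidi $0, Caleb $0, Omar $13000.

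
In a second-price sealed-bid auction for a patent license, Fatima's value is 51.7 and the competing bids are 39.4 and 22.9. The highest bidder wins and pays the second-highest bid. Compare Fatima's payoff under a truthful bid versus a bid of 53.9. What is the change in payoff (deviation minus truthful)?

The highest competing bid is 39.4.
Bidding truthfully at 51.7: Fatima has the top bid, wins, and pays the second-highest bid 39.4. Payoff = 51.7 − 39.4 = 12.3.
Bidding 53.9: Fatima has the top bid, wins, and pays the second-highest bid 39.4. Payoff = 51.7 − 39.4 = 12.3.
Change = 12.3 − 12.3 = 0.0.

0.0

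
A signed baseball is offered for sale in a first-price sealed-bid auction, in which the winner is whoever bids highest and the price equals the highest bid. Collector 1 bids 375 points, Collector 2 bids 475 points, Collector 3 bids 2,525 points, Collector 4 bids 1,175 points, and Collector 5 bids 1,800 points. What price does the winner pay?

Price paid: 2,525 points.

Ordered from highest: Collector 3 2,525 points, then Collector 5 1,800 points, then Collector 4 1,175 points, then Collector 2 475 points, then Collector 1 375 points.
Collector 3 is the highest bidder, so Collector 3 wins.
Under the first-price rule, the price is the highest bid: 2,525 points.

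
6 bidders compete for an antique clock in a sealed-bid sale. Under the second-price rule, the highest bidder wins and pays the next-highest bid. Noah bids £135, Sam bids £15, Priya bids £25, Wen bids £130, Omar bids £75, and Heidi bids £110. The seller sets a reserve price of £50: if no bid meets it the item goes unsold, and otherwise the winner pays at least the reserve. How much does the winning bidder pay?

The winner pays £130.

Ranking the bids: Noah £135, then Wen £130, then Heidi £110, then Omar £75, then Priya £25, then Sam £15.
Noah has the highest bid, so Noah wins.
The second-highest bid is £130, which exceeds the reserve, so that sets the price.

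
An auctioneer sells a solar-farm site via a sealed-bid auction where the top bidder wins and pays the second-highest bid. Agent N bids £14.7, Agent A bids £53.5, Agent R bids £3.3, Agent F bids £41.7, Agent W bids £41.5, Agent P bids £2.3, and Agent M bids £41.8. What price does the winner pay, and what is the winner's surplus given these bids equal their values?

Price £41.8; surplus £11.7.

Ordered from highest: Agent A £53.5, then Agent M £41.8, then Agent F £41.7, then Agent W £41.5, then Agent N £14.7, then Agent R £3.3, then Agent P £2.3.
Agent A is the highest bidder, so Agent A wins.
Under the second-price rule, the price is the second-highest bid: £41.8.
Surplus = £53.5 − £41.8 = £11.7.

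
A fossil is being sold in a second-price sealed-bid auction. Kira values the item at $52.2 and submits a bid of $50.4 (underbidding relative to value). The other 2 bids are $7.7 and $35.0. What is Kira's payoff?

$17.2

Highest competing bid: $35.0.
Kira's bid $50.4 is the highest overall, so Kira wins and pays the second-highest bid, $35.0.
Payoff = value − price = $52.2 − $35.0 = $17.2.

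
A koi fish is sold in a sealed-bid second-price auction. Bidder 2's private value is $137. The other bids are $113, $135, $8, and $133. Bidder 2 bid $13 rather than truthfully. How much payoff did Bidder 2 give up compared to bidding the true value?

Regret: $2.

The highest competing bid is $135.
Bidding truthfully at $137: Bidder 2 has the top bid, wins, and pays the second-highest bid $135. Payoff = $137 − $135 = $2.
Bidding $13: the top bid is $135 (a rival), so Bidder 2 loses. Payoff = $0.
Regret = truthful payoff − actual payoff = $2 − $0 = $2.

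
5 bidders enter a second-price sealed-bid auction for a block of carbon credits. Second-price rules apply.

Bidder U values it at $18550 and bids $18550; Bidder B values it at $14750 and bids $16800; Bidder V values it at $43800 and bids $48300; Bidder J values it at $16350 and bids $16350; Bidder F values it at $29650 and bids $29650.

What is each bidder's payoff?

Payoffs: Bidder U $0, Bidder B $0, Bidder V $14150, Bidder J $0, Bidder F $0.

Sorted high to low: Bidder V $48300, then Bidder F $29650, then Bidder U $18550, then Bidder B $16800, then Bidder J $16350.
Bidder V has the top bid and wins; the price is the second-highest bid, $29650.
Bidder V's payoff = $43800 − $29650 = $14150. All other bidders lose, so their payoff is 0.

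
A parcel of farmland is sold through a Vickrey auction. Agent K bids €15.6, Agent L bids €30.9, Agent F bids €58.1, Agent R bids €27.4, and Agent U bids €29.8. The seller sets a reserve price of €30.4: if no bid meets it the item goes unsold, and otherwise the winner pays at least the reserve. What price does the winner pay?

Sorted high to low: Agent F €58.1; Agent L €30.9; Agent U €29.8; Agent R €27.4; Agent K €15.6.
Agent F has the highest bid, so Agent F wins.
The second-highest bid is €30.9, which exceeds the reserve, so that sets the price.

Price paid: €30.9.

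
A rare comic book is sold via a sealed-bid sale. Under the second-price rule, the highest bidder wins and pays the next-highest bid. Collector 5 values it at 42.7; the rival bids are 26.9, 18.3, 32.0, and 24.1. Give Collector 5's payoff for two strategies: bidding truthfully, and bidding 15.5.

Truthful: 10.7; alternative: 0.0.

The highest competing bid is 32.0.
Bidding truthfully at 42.7: Collector 5 has the top bid, wins, and pays the second-highest bid 32.0. Payoff = 42.7 − 32.0 = 10.7.
Bidding 15.5: the top bid is 32.0 (a rival), so Collector 5 loses. Payoff = 0.0.
This is the dominant-strategy logic: truthful bidding weakly beats any alternative.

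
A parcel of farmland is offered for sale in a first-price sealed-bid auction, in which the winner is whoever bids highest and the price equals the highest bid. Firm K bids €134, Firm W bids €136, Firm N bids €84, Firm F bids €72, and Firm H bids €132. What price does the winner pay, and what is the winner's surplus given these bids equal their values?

Price €136; surplus €0.

Bids in descending order: Firm W €136, then Firm K €134, then Firm H €132, then Firm N €84, then Firm F €72.
Firm W is the highest bidder, so Firm W wins.
Under the first-price rule, the price is the highest bid: €136.
Surplus = €136 − €136 = €0.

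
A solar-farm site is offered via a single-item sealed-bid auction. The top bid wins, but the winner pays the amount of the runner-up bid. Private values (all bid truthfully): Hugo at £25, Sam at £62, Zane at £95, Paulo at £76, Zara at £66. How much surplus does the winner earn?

Surplus = £19.

Ordered from highest: Zane £95; Paulo £76; Zara £66; Sam £62; Hugo £25.
Zane wins with the top bid and pays the second-highest, £76.
Surplus = £95 − £76 = £19.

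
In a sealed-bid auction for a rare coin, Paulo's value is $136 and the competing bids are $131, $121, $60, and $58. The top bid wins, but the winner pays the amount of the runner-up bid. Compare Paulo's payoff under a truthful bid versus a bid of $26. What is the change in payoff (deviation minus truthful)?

The highest competing bid is $131.
Bidding truthfully at $136: Paulo has the top bid, wins, and pays the second-highest bid $131. Payoff = $136 − $131 = $5.
Bidding $26: the top bid is $131 (a rival), so Paulo loses. Payoff = $0.
Change = $0 − $5 = -$5.

Payoff change: -$5.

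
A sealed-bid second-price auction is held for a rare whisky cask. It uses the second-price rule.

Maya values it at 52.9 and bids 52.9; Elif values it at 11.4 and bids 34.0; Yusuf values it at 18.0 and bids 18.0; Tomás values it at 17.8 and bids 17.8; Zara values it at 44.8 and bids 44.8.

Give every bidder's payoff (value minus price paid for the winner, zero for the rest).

Payoffs: Maya 8.1, Elif 0.0, Yusuf 0.0, Tomás 0.0, Zara 0.0.

Sorted high to low: Maya 52.9, then Zara 44.8, then Elif 34.0, then Yusuf 18.0, then Tomás 17.8.
Maya has the top bid and wins; the price is the second-highest bid, 44.8.
Maya's payoff = 52.9 − 44.8 = 8.1. All other bidders lose, so their payoff is 0.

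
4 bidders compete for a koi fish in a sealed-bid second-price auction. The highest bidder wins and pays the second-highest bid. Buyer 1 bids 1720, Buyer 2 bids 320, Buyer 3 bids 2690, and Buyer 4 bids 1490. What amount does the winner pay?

Ranking the bids: Buyer 3 2690, then Buyer 1 1720, then Buyer 4 1490, then Buyer 2 320.
Buyer 3 has the highest bid, so Buyer 3 wins.
The second-highest bid is 1720, so that is what Buyer 3 pays.

Price paid: 1720.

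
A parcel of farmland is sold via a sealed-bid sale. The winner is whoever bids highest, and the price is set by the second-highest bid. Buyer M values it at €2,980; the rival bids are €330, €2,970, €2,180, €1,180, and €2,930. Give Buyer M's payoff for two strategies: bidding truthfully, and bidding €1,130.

The highest competing bid is €2,970.
Bidding truthfully at €2,980: Buyer M has the top bid, wins, and pays the second-highest bid €2,970. Payoff = €2,980 − €2,970 = €10.
Bidding €1,130: the top bid is €2,970 (a rival), so Buyer M loses. Payoff = €0.

(a) €10  (b) €0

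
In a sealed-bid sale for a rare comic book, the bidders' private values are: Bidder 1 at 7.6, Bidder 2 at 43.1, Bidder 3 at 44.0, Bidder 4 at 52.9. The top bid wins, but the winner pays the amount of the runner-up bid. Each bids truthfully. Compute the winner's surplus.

Surplus = 8.9.

Ranking the bids: Bidder 4 52.9 > Bidder 3 44.0 > Bidder 2 43.1 > Bidder 1 7.6.
Bidder 4 wins with the top bid and pays the second-highest, 44.0.
Surplus = 52.9 − 44.0 = 8.9.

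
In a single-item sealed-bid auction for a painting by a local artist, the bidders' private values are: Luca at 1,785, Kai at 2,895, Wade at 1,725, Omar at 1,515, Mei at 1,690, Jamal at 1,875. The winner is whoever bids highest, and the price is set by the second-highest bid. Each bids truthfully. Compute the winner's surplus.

1,020

Sorted high to low: Kai 2,895 > Jamal 1,875 > Luca 1,785 > Wade 1,725 > Mei 1,690 > Omar 1,515.
Kai wins with the top bid and pays the second-highest, 1,875.
Surplus = 2,895 − 1,875 = 1,020.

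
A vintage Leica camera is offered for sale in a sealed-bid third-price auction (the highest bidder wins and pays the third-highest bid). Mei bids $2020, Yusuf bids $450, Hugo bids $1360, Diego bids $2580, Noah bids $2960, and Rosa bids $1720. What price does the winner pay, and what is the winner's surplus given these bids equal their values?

Price $2020; surplus $940.

Bids in descending order: Noah $2960; Diego $2580; Mei $2020; Rosa $1720; Hugo $1360; Yusuf $450.
Noah is the highest bidder, so Noah wins.
Under the third-price rule, the price is the third-highest bid: $2020.
Surplus = $2960 − $2020 = $940.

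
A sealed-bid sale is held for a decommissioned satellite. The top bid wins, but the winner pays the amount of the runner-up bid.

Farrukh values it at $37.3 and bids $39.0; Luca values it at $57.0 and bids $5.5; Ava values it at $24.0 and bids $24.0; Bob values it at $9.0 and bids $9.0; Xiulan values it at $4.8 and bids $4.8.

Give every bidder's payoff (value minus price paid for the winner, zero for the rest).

Sorted high to low: Farrukh $39.0; Ava $24.0; Bob $9.0; Luca $5.5; Xiulan $4.8.
Farrukh has the top bid and wins; the price is the second-highest bid, $24.0.
Farrukh's payoff = $37.3 − $24.0 = $13.3. All other bidders lose, so their payoff is 0.

Farrukh $13.3, Luca $0.0, Ava $0.0, Bob $0.0, Xiulan $0.0.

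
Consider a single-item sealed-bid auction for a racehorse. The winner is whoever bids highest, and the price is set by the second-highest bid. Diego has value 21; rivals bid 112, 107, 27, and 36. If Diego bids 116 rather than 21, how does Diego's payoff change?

The highest competing bid is 112.
Bidding truthfully at 21: the top bid is 112 (a rival), so Diego loses. Payoff = 0.
Bidding 116: Diego has the top bid, wins, and pays the second-highest bid 112. Payoff = 21 − 112 = -91.
Change = -91 − 0 = -91.

Payoff change: -91.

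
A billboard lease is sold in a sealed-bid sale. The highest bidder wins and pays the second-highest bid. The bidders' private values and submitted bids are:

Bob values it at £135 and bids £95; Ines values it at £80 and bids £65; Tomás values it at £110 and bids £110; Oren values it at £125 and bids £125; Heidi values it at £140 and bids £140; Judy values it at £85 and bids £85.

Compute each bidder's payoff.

Bob £0, Ines £0, Tomás £0, Oren £0, Heidi £15, Judy £0.

Bids in descending order: Heidi £140; Oren £125; Tomás £110; Bob £95; Judy £85; Ines £65.
Heidi has the top bid and wins; the price is the second-highest bid, £125.
Heidi's payoff = £140 − £125 = £15. All other bidders lose, so their payoff is 0.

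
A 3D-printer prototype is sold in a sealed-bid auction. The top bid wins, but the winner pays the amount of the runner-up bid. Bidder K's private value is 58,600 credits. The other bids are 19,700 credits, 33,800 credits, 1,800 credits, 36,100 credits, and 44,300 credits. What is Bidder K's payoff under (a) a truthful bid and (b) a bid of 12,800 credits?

Truthful: 14,300 credits; alternative: 0 credits.

The highest competing bid is 44,300 credits.
Bidding truthfully at 58,600 credits: Bidder K has the top bid, wins, and pays the second-highest bid 44,300 credits. Payoff = 58,600 credits − 44,300 credits = 14,300 credits.
Bidding 12,800 credits: the top bid is 44,300 credits (a rival), so Bidder K loses. Payoff = 0 credits.
Deviating from a truthful bid can only lose payoff in a second-price auction — never gain.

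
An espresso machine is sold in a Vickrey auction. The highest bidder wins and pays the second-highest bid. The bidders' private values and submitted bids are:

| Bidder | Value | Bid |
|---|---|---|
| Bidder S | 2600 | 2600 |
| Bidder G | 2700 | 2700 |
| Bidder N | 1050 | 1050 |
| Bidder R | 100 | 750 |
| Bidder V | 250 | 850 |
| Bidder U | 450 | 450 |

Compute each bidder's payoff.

Bidder S 0, Bidder G 100, Bidder N 0, Bidder R 0, Bidder V 0, Bidder U 0.

Ranking the bids: Bidder G 2700 > Bidder S 2600 > Bidder N 1050 > Bidder V 850 > Bidder R 750 > Bidder U 450.
Bidder G has the top bid and wins; the price is the second-highest bid, 2600.
Bidder G's payoff = 2700 − 2600 = 100. All other bidders lose, so their payoff is 0.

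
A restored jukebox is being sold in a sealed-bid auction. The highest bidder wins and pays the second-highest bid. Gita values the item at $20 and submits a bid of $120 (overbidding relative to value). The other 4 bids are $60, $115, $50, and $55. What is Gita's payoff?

Highest competing bid: $115.
Gita's bid $120 is the highest overall, so Gita wins and pays the second-highest bid, $115.
Payoff = value − price = $20 − $115 = -$95.
Overbidding won the item at a price above value — truthful bidding would have avoided this loss.

Payoff = -$95.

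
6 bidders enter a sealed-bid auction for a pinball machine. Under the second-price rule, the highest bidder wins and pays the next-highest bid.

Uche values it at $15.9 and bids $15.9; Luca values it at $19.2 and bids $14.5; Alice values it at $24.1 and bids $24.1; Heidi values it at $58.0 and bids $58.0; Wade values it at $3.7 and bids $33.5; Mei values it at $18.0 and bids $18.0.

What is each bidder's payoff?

Bids in descending order: Heidi $58.0; Wade $33.5; Alice $24.1; Mei $18.0; Uche $15.9; Luca $14.5.
Heidi has the top bid and wins; the price is the second-highest bid, $33.5.
Heidi's payoff = $58.0 − $33.5 = $24.5. All other bidders lose, so their payoff is 0.

Uche $0.0, Luca $0.0, Alice $0.0, Heidi $24.5, Wade $0.0, Mei $0.0.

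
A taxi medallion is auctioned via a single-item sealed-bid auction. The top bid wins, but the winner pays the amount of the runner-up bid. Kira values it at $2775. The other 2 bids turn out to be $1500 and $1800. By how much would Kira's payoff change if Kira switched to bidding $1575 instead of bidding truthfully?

The highest competing bid is $1800.
Bidding truthfully at $2775: Kira has the top bid, wins, and pays the second-highest bid $1800. Payoff = $2775 − $1800 = $975.
Bidding $1575: the top bid is $1800 (a rival), so Kira loses. Payoff = $0.
Change = $0 − $975 = -$975.

-$975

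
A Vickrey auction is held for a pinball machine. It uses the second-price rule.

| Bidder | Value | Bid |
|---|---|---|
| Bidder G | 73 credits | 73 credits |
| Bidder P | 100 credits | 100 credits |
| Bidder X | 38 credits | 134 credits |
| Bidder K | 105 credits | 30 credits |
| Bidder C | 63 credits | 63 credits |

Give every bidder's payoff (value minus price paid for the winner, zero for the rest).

Ranking the bids: Bidder X 134 credits > Bidder P 100 credits > Bidder G 73 credits > Bidder C 63 credits > Bidder K 30 credits.
Bidder X has the top bid and wins; the price is the second-highest bid, 100 credits.
Bidder X's payoff = 38 credits − 100 credits = -62 credits. All other bidders lose, so their payoff is 0.

Payoffs: Bidder G 0 credits, Bidder P 0 credits, Bidder X -62 credits, Bidder K 0 credits, Bidder C 0 credits.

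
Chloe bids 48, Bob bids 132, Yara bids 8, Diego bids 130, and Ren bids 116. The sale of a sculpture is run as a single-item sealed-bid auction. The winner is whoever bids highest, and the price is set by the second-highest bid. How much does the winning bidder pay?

130

Sorted high to low: Bob 132, then Diego 130, then Ren 116, then Chloe 48, then Yara 8.
Bob has the highest bid, so Bob wins.
The second-highest bid is 130, so that is what Bob pays.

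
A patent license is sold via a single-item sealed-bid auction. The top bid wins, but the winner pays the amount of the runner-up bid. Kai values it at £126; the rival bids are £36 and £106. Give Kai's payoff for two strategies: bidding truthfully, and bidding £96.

The highest competing bid is £106.
Bidding truthfully at £126: Kai has the top bid, wins, and pays the second-highest bid £106. Payoff = £126 − £106 = £20.
Bidding £96: the top bid is £106 (a rival), so Kai loses. Payoff = £0.

(a) £20  (b) £0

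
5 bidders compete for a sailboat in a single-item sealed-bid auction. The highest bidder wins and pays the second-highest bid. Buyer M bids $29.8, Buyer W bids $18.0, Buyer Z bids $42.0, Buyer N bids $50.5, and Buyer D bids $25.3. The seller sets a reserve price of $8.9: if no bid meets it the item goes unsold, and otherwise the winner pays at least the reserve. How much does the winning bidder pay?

The winner pays $42.0.

Bids in descending order: Buyer N $50.5; Buyer Z $42.0; Buyer M $29.8; Buyer D $25.3; Buyer W $18.0.
Buyer N has the highest bid, so Buyer N wins.
The second-highest bid is $42.0, which exceeds the reserve, so that sets the price.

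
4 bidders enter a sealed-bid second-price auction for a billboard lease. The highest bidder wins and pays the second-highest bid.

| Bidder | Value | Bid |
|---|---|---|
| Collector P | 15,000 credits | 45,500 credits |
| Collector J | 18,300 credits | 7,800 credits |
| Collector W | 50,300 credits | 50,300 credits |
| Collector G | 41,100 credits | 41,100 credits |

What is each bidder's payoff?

Collector P 0 credits, Collector J 0 credits, Collector W 4,800 credits, Collector G 0 credits.

Ranking the bids: Collector W 50,300 credits, then Collector P 45,500 credits, then Collector G 41,100 credits, then Collector J 7,800 credits.
Collector W has the top bid and wins; the price is the second-highest bid, 45,500 credits.
Collector W's payoff = 50,300 credits − 45,500 credits = 4,800 credits. All other bidders lose, so their payoff is 0.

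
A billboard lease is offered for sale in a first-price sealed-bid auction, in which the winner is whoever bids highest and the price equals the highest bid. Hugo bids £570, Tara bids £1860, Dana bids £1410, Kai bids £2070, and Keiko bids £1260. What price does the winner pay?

Sorted high to low: Kai £2070; Tara £1860; Dana £1410; Keiko £1260; Hugo £570.
Kai is the highest bidder, so Kai wins.
Under the first-price rule, the price is the highest bid: £2070.

Price paid: £2070.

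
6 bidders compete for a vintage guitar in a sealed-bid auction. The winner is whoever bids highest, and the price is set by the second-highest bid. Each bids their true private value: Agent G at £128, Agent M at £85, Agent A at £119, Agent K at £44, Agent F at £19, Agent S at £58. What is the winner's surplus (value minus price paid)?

Winner's surplus: £9.

Ordered from highest: Agent G £128 > Agent A £119 > Agent M £85 > Agent S £58 > Agent K £44 > Agent F £19.
Agent G wins with the top bid and pays the second-highest, £119.
Surplus = £128 − £119 = £9.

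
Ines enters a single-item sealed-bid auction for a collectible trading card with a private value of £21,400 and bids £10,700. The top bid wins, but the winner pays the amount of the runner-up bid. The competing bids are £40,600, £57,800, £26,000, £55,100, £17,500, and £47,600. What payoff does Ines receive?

Highest competing bid: £57,800.
Ines's bid £10,700 is not the highest, so Ines loses, pays nothing, and earns zero payoff.

Payoff = £0.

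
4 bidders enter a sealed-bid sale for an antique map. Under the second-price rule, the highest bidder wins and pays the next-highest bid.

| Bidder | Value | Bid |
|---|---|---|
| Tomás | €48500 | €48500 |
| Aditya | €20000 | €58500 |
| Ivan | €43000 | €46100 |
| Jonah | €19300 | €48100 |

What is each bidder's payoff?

Tomás €0, Aditya -€28500, Ivan €0, Jonah €0.

Bids in descending order: Aditya €58500; Tomás €48500; Jonah €48100; Ivan €46100.
Aditya has the top bid and wins; the price is the second-highest bid, €48500.
Aditya's payoff = €20000 − €48500 = -€28500. All other bidders lose, so their payoff is 0.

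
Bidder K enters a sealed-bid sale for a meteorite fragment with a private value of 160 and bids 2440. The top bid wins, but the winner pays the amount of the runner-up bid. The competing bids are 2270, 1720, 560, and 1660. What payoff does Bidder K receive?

-2110

Highest competing bid: 2270.
Bidder K's bid 2440 is the highest overall, so Bidder K wins and pays the second-highest bid, 2270.
Payoff = value − price = 160 − 2270 = -2110.
Overbidding won the item at a price above value — truthful bidding would have avoided this loss.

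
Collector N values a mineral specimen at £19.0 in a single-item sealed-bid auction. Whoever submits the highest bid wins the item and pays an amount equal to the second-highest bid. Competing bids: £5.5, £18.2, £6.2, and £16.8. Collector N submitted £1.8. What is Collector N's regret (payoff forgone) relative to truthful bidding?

The highest competing bid is £18.2.
Bidding truthfully at £19.0: Collector N has the top bid, wins, and pays the second-highest bid £18.2. Payoff = £19.0 − £18.2 = £0.8.
Bidding £1.8: the top bid is £18.2 (a rival), so Collector N loses. Payoff = £0.0.
Regret = truthful payoff − actual payoff = £0.8 − £0.0 = £0.8.

Regret: £0.8.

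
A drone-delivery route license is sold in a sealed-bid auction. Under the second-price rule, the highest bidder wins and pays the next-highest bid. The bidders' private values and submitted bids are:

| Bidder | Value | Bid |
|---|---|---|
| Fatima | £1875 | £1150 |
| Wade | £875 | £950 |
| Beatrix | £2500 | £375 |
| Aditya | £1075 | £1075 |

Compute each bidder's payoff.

Ordered from highest: Fatima £1150, then Aditya £1075, then Wade £950, then Beatrix £375.
Fatima has the top bid and wins; the price is the second-highest bid, £1075.
Fatima's payoff = £1875 − £1075 = £800. All other bidders lose, so their payoff is 0.

Payoffs: Fatima £800, Wade £0, Beatrix £0, Aditya £0.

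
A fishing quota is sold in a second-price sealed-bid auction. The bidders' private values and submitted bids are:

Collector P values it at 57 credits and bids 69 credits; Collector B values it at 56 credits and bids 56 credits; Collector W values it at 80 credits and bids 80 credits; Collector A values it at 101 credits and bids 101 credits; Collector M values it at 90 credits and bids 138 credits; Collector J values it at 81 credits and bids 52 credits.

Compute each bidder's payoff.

Collector P 0 credits, Collector B 0 credits, Collector W 0 credits, Collector A 0 credits, Collector M -11 credits, Collector J 0 credits.

Sorted high to low: Collector M 138 credits; Collector A 101 credits; Collector W 80 credits; Collector P 69 credits; Collector B 56 credits; Collector J 52 credits.
Collector M has the top bid and wins; the price is the second-highest bid, 101 credits.
Collector M's payoff = 90 credits − 101 credits = -11 credits. All other bidders lose, so their payoff is 0.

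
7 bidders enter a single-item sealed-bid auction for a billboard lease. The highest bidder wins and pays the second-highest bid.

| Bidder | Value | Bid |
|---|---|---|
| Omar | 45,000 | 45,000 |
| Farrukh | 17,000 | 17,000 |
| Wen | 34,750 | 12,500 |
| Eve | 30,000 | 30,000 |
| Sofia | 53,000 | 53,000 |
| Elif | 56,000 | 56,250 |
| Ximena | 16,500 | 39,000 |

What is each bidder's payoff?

Omar 0, Farrukh 0, Wen 0, Eve 0, Sofia 0, Elif 3,000, Ximena 0.

Sorted high to low: Elif 56,250 > Sofia 53,000 > Omar 45,000 > Ximena 39,000 > Eve 30,000 > Farrukh 17,000 > Wen 12,500.
Elif has the top bid and wins; the price is the second-highest bid, 53,000.
Elif's payoff = 56,000 − 53,000 = 3,000. All other bidders lose, so their payoff is 0.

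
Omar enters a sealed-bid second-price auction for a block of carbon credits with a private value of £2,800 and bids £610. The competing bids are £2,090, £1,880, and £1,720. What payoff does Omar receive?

Highest competing bid: £2,090.
Omar's bid £610 is not the highest, so Omar loses, pays nothing, and earns zero payoff.

Payoff = £0.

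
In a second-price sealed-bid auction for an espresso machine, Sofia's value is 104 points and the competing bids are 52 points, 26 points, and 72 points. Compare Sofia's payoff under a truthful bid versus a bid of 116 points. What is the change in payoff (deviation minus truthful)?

0 points

The highest competing bid is 72 points.
Bidding truthfully at 104 points: Sofia has the top bid, wins, and pays the second-highest bid 72 points. Payoff = 104 points − 72 points = 32 points.
Bidding 116 points: Sofia has the top bid, wins, and pays the second-highest bid 72 points. Payoff = 104 points − 72 points = 32 points.
Change = 32 points − 32 points = 0 points.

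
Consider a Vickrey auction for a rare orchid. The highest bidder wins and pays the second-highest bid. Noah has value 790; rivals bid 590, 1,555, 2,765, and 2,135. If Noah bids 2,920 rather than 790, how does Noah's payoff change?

The highest competing bid is 2,765.
Bidding truthfully at 790: the top bid is 2,765 (a rival), so Noah loses. Payoff = 0.
Bidding 2,920: Noah has the top bid, wins, and pays the second-highest bid 2,765. Payoff = 790 − 2,765 = -1,975.
Change = -1,975 − 0 = -1,975.
This is the dominant-strategy logic: truthful bidding weakly beats any alternative.

Change in payoff: -1,975.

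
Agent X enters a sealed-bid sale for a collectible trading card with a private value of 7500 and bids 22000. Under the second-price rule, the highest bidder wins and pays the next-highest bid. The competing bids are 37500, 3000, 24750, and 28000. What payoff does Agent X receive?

Highest competing bid: 37500.
Agent X's bid 22000 is not the highest, so Agent X loses, pays nothing, and earns zero payoff.

0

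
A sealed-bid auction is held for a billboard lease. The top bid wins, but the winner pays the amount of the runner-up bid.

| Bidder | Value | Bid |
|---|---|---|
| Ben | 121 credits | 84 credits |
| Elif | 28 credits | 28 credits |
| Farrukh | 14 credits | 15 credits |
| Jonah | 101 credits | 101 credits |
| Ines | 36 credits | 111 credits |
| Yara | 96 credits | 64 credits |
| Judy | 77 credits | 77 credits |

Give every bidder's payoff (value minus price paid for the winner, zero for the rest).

Bids in descending order: Ines 111 credits > Jonah 101 credits > Ben 84 credits > Judy 77 credits > Yara 64 credits > Elif 28 credits > Farrukh 15 credits.
Ines has the top bid and wins; the price is the second-highest bid, 101 credits.
Ines's payoff = 36 credits − 101 credits = -65 credits. All other bidders lose, so their payoff is 0.

Ben 0 credits, Elif 0 credits, Farrukh 0 credits, Jonah 0 credits, Ines -65 credits, Yara 0 credits, Judy 0 credits.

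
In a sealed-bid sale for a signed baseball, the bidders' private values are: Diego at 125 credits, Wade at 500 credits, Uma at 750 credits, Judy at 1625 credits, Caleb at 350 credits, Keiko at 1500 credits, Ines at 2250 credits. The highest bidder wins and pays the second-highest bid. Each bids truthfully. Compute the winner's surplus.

625 credits

Ordered from highest: Ines 2250 credits, then Judy 1625 credits, then Keiko 1500 credits, then Uma 750 credits, then Wade 500 credits, then Caleb 350 credits, then Diego 125 credits.
Ines wins with the top bid and pays the second-highest, 1625 credits.
Surplus = 2250 credits − 1625 credits = 625 credits.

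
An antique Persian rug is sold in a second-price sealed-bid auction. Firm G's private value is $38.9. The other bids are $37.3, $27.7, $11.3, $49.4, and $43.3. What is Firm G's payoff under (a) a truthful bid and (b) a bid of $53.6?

(a) $0.0  (b) -$10.5

The highest competing bid is $49.4.
Bidding truthfully at $38.9: the top bid is $49.4 (a rival), so Firm G loses. Payoff = $0.0.
Bidding $53.6: Firm G has the top bid, wins, and pays the second-highest bid $49.4. Payoff = $38.9 − $49.4 = -$10.5.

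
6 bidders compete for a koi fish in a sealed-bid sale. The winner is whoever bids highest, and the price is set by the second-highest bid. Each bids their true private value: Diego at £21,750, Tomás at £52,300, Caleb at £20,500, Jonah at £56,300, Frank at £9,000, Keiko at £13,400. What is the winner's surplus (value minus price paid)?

Ordered from highest: Jonah £56,300 > Tomás £52,300 > Diego £21,750 > Caleb £20,500 > Keiko £13,400 > Frank £9,000.
Jonah wins with the top bid and pays the second-highest, £52,300.
Surplus = £56,300 − £52,300 = £4,000.

Winner's surplus: £4,000.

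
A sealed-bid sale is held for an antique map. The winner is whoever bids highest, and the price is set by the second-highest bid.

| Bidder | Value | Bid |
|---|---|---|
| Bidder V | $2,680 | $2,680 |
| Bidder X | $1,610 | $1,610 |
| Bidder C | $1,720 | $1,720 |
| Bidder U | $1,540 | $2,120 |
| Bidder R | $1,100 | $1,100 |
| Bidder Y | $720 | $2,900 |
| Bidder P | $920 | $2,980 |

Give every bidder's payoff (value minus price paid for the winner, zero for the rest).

Ranking the bids: Bidder P $2,980, then Bidder Y $2,900, then Bidder V $2,680, then Bidder U $2,120, then Bidder C $1,720, then Bidder X $1,610, then Bidder R $1,100.
Bidder P has the top bid and wins; the price is the second-highest bid, $2,900.
Bidder P's payoff = $920 − $2,900 = -$1,980. All other bidders lose, so their payoff is 0.

Payoffs: Bidder V $0, Bidder X $0, Bidder C $0, Bidder U $0, Bidder R $0, Bidder Y $0, Bidder P -$1,980.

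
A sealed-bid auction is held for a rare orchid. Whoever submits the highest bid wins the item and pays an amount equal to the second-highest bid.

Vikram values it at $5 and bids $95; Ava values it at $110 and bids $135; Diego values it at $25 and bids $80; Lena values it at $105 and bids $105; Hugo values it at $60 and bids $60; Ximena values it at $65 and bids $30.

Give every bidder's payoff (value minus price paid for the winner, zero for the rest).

Vikram $0, Ava $5, Diego $0, Lena $0, Hugo $0, Ximena $0.

Ordered from highest: Ava $135, then Lena $105, then Vikram $95, then Diego $80, then Hugo $60, then Ximena $30.
Ava has the top bid and wins; the price is the second-highest bid, $105.
Ava's payoff = $110 − $105 = $5. All other bidders lose, so their payoff is 0.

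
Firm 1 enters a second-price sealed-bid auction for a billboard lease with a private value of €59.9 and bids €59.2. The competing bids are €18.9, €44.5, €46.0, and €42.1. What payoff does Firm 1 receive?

The bidder's payoff: €13.9.

Highest competing bid: €46.0.
Firm 1's bid €59.2 is the highest overall, so Firm 1 wins and pays the second-highest bid, €46.0.
Payoff = value − price = €59.9 − €46.0 = €13.9.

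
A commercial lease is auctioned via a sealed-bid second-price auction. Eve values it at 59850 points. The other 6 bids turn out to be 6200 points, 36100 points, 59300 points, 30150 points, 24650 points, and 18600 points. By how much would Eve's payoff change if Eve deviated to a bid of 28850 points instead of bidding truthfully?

-550 points

The highest competing bid is 59300 points.
Bidding truthfully at 59850 points: Eve has the top bid, wins, and pays the second-highest bid 59300 points. Payoff = 59850 points − 59300 points = 550 points.
Bidding 28850 points: the top bid is 59300 points (a rival), so Eve loses. Payoff = 0 points.
Change = 0 points − 550 points = -550 points.
Deviating from a truthful bid can only lose payoff in a second-price auction — never gain.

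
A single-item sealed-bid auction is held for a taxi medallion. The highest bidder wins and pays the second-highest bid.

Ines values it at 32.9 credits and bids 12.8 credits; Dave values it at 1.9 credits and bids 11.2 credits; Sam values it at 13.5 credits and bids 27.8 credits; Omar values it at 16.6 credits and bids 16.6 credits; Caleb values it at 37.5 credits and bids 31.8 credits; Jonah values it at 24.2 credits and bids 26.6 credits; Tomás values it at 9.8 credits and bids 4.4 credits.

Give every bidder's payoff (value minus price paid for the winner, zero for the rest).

Payoffs: Ines 0.0 credits, Dave 0.0 credits, Sam 0.0 credits, Omar 0.0 credits, Caleb 9.7 credits, Jonah 0.0 credits, Tomás 0.0 credits.

Sorted high to low: Caleb 31.8 credits > Sam 27.8 credits > Jonah 26.6 credits > Omar 16.6 credits > Ines 12.8 credits > Dave 11.2 credits > Tomás 4.4 credits.
Caleb has the top bid and wins; the price is the second-highest bid, 27.8 credits.
Caleb's payoff = 37.5 credits − 27.8 credits = 9.7 credits. All other bidders lose, so their payoff is 0.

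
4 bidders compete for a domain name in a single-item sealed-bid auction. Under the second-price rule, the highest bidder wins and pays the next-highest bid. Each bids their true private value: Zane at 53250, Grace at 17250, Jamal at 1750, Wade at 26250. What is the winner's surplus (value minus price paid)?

Ranking the bids: Zane 53250 > Wade 26250 > Grace 17250 > Jamal 1750.
Zane wins with the top bid and pays the second-highest, 26250.
Surplus = 53250 − 26250 = 27000.

27000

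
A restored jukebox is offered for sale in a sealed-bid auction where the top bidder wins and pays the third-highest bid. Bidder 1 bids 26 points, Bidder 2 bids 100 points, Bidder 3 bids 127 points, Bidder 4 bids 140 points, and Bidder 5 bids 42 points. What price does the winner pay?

Ranking the bids: Bidder 4 140 points > Bidder 3 127 points > Bidder 2 100 points > Bidder 5 42 points > Bidder 1 26 points.
Bidder 4 is the highest bidder, so Bidder 4 wins.
Under the third-price rule, the price is the third-highest bid: 100 points.

Price paid: 100 points.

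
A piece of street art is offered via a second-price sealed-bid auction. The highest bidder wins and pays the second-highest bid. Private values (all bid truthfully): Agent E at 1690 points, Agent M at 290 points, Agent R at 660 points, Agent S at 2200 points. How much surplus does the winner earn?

Bids in descending order: Agent S 2200 points; Agent E 1690 points; Agent R 660 points; Agent M 290 points.
Agent S wins with the top bid and pays the second-highest, 1690 points.
Surplus = 2200 points − 1690 points = 510 points.

Surplus = 510 points.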